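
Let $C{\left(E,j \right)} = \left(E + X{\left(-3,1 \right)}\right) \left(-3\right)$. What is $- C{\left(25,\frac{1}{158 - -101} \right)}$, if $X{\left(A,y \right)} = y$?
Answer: $78$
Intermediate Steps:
$C{\left(E,j \right)} = -3 - 3 E$ ($C{\left(E,j \right)} = \left(E + 1\right) \left(-3\right) = \left(1 + E\right) \left(-3\right) = -3 - 3 E$)
$- C{\left(25,\frac{1}{158 - -101} \right)} = - (-3 - 75) = \left(-1\right) \left(-78\right) = 78$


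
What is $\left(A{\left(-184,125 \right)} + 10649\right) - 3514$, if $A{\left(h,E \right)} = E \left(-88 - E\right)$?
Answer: $-19490$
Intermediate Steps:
$\left(A{\left(-184,125 \right)} + 10649\right) - 3514 = \left(\left(-1\right) 125 \left(88 + 125\right) + 10649\right) - 3514 = \left(\left(-1\right) 125 \cdot 213 + 10649\right) - 3514 = \left(-26625 + 10649\right) - 3514 = -15976 - 3514 = -19490$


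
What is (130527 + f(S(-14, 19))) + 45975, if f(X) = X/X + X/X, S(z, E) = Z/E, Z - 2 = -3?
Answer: 176504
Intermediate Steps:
Z = -1 (Z = 2 - 3 = -1)
S(z, E) = -1/E
f(X) = 2 (f(X) = 1 + 1 = 2)
(130527 + f(S(-14, 19))) + 45975 = (130527 + 2) + 45975 = 130529 + 45975 = 176504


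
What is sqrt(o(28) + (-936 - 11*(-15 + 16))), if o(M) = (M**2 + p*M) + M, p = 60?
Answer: sqrt(1545) ≈ 39.306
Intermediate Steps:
o(M) = M**2 + 61*M (o(M) = (M**2 + 60*M) + M = M**2 + 61*M)
sqrt(o(28) + (-936 - 11*(-15 + 16))) = sqrt(28*(61 + 28) + (-936 - 11*(-15 + 16))) = sqrt(28*89 + (-936 - 11)) = sqrt(2492 + (-936 - 1*11)) = sqrt(2492 + (-936 - 11)) = sqrt(2492 - 947) = sqrt(1545)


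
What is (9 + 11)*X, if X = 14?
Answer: 280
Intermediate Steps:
(9 + 11)*X = (9 + 11)*14 = 20*14 = 280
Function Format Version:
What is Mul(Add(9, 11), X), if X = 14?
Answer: 280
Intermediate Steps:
Mul(Add(9, 11), X) = Mul(Add(9, 11), 14) = Mul(20, 14) = 280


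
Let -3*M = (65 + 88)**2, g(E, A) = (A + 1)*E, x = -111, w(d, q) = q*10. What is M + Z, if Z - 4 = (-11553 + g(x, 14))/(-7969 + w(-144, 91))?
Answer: -18346641/2353 ≈ -7797.1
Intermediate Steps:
w(d, q) = 10*q
g(E, A) = E*(1 + A) (g(E, A) = (1 + A)*E = E*(1 + A))
Z = 13818/2353 (Z = 4 + (-11553 - 111*(1 + 14))/(-7969 + 10*91) = 4 + (-11553 - 111*15)/(-7969 + 910) = 4 + (-11553 - 1665)/(-7059) = 4 - 13218*(-1/7059) = 4 + 4406/2353 = 13818/2353 ≈ 5.8725)
M = -7803 (M = -(65 + 88)**2/3 = -1/3*153**2 = -1/3*23409 = -7803)
M + Z = -7803 + 13818/2353 = -18346641/2353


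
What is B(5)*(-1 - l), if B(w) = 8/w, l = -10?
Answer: 72/5 ≈ 14.400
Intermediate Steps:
B(5)*(-1 - l) = (8/5)*(-1 - 1*(-10)) = (8*(⅕))*(-1 + 10) = (8/5)*9 = 72/5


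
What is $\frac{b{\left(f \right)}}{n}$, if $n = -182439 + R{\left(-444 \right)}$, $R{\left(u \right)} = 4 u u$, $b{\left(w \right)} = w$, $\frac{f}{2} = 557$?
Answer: $\frac{1114}{606105} \approx 0.001838$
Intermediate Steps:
$f = 1114$ ($f = 2 \cdot 557 = 1114$)
$R{\left(u \right)} = 4 u^{2}$
$n = 606105$ ($n = -182439 + 4 \left(-444\right)^{2} = -182439 + 4 \cdot 197136 = -182439 + 788544 = 606105$)
$\frac{b{\left(f \right)}}{n} = \frac{1114}{606105}$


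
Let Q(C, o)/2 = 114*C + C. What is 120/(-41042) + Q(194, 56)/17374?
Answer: 457302290/178265927 ≈ 2.5653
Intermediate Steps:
Q(C, o) = 230*C (Q(C, o) = 2*(114*C + C) = 2*(115*C) = 230*C)
120/(-41042) + Q(194, 56)/17374 = 120/(-41042) + (230*194)/17374 = 120*(-1/41042) + 44620*(1/17374) = -60/20521 + 22310/8687 = 457302290/178265927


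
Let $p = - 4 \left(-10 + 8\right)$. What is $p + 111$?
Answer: $119$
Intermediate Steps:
$p = 8$ ($p = \left(-4\right) \left(-2\right) = 8$)
$p + 111 = 8 + 111 = 119$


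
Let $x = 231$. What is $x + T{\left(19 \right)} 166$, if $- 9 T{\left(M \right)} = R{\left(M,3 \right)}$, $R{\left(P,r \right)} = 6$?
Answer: $\frac{361}{3} \approx 120.33$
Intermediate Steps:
$T{\left(M \right)} = - \frac{2}{3}$ ($T{\left(M \right)} = \left(- \frac{1}{9}\right) 6 = - \frac{2}{3}$)
$x + T{\left(19 \right)} 166 = 231 - \frac{332}{3} = \frac{361}{3}$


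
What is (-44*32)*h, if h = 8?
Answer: -11264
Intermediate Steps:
(-44*32)*h = -44*32*8 = -1408*8 = -11264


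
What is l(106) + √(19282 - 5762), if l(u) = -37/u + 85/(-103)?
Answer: -12821/10918 + 52*√5 ≈ 115.10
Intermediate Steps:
l(u) = -85/103 - 37/u (l(u) = -37/u + 85*(-1/103) = -37/u - 85/103 = -85/103 - 37/u)
l(106) + √(19282 - 5762) = (-85/103 - 37/106) + √(19282 - 5762) = (-85/103 - 37*1/106) + √13520 = (-85/103 - 37/106) + 52*√5 = -12821/10918 + 52*√5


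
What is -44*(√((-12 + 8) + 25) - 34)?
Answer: 1496 - 44*√21 ≈ 1294.4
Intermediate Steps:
-44*(√((-12 + 8) + 25) - 34) = -44*(√(-4 + 25) - 34) = -44*(√21 - 34) = -44*(-34 + √21) = 1496 - 44*√21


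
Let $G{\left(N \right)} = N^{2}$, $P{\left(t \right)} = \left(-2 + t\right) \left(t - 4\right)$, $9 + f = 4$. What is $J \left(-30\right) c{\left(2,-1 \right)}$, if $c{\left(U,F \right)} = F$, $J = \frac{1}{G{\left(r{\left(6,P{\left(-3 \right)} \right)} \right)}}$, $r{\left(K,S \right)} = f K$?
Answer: $\frac{1}{30} \approx 0.033333$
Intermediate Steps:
$f = -5$ ($f = -9 + 4 = -5$)
$P{\left(t \right)} = \left(-4 + t\right) \left(-2 + t\right)$ ($P{\left(t \right)} = \left(-2 + t\right) \left(-4 + t\right) = \left(-4 + t\right) \left(-2 + t\right)$)
$r{\left(K,S \right)} = - 5 K$
$J = \frac{1}{900}$ ($J = \frac{1}{\left(\left(-5\right) 6\right)^{2}} = \frac{1}{\left(-30\right)^{2}} = \frac{1}{900} \approx 0.0011111$)
$J \left(-30\right) c{\left(2,-1 \right)} = \frac{1}{900} \left(-30\right) \left(-1\right) = \left(- \frac{1}{30}\right) \left(-1\right) = \frac{1}{30}$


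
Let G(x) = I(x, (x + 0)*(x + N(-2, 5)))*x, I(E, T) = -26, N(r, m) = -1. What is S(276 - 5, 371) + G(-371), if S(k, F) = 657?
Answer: 10303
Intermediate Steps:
G(x) = -26*x
S(276 - 5, 371) + G(-371) = 657 - 26*(-371) = 657 + 9646 = 10303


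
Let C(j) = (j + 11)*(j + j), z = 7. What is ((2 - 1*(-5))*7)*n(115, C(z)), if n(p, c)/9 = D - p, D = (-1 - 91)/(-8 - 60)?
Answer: -852012/17 ≈ -50118.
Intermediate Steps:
D = 23/17 (D = -92/(-68) = -92*(-1/68) = 23/17 ≈ 1.3529)
C(j) = 2*j*(11 + j) (C(j) = (11 + j)*(2*j) = 2*j*(11 + j))
n(p, c) = 207/17 - 9*p (n(p, c) = 9*(23/17 - p) = 207/17 - 9*p)
((2 - 1*(-5))*7)*n(115, C(z)) = ((2 - 1*(-5))*7)*(207/17 - 9*115) = ((2 + 5)*7)*(207/17 - 1035) = (7*7)*(-17388/17) = 49*(-17388/17) = -852012/17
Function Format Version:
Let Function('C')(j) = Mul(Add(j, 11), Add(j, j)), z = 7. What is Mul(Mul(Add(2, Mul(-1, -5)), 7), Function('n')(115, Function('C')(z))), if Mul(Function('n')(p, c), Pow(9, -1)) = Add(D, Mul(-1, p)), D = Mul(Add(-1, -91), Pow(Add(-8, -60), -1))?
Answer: Rational(-852012, 17) ≈ -50118.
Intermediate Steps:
D = Rational(23, 17) (D = Mul(-92, Pow(-68, -1)) = Mul(-92, Rational(-1, 68)) = Rational(23, 17) ≈ 1.3529)
Function('C')(j) = Mul(2, j, Add(11, j)) (Function('C')(j) = Mul(Add(11, j), Mul(2, j)) = Mul(2, j, Add(11, j)))
Function('n')(p, c) = Add(Rational(207, 17), Mul(-9, p)) (Function('n')(p, c) = Mul(9, Add(Rational(23, 17), Mul(-1, p))) = Add(Rational(207, 17), Mul(-9, p)))
Mul(Mul(Add(2, Mul(-1, -5)), 7), Function('n')(115, Function('C')(z))) = Mul(Mul(Add(2, Mul(-1, -5)), 7), Add(Rational(207, 17), Mul(-9, 115))) = Mul(Mul(Add(2, 5), 7), Add(Rational(207, 17), -1035)) = Mul(Mul(7, 7), Rational(-17388, 17)) = Mul(49, Rational(-17388, 17)) = Rational(-852012, 17)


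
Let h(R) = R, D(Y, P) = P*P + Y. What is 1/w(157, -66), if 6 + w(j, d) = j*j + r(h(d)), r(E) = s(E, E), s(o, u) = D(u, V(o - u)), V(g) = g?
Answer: 1/24577 ≈ 4.0688e-5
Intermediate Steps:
D(Y, P) = Y + P² (D(Y, P) = P² + Y = Y + P²)
s(o, u) = u + (o - u)²
r(E) = E (r(E) = E + (E - E)² = E + 0² = E + 0 = E)
w(j, d) = -6 + d + j² (w(j, d) = -6 + (j*j + d) = -6 + (j² + d) = -6 + (d + j²) = -6 + d + j²)
1/w(157, -66) = 1/(-6 - 66 + 157²) = 1/(-6 - 66 + 24649) = 1/24577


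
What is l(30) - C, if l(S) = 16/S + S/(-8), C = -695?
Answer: 41507/60 ≈ 691.78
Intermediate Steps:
l(S) = 16/S - S/8 (l(S) = 16/S + S*(-⅛) = 16/S - S/8)
l(30) - C = (16/30 - ⅛*30) - 1*(-695) = (16*(1/30) - 15/4) + 695 = (8/15 - 15/4) + 695 = -193/60 + 695 = 41507/60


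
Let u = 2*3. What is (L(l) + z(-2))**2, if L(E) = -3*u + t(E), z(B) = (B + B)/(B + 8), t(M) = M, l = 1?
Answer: 2809/9 ≈ 312.11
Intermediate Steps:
u = 6
z(B) = 2*B/(8 + B) (z(B) = (2*B)/(8 + B) = 2*B/(8 + B))
L(E) = -18 + E (L(E) = -3*6 + E = -18 + E)
(L(l) + z(-2))**2 = ((-18 + 1) + 2*(-2)/(8 - 2))**2 = (-17 + 2*(-2)/6)**2 = (-17 + 2*(-2)*(1/6))**2 = (-17 - 2/3)**2 = (-53/3)**2 = 2809/9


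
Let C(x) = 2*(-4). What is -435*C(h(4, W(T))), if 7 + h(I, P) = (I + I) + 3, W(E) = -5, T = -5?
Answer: 3480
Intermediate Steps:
h(I, P) = -4 + 2*I (h(I, P) = -7 + ((I + I) + 3) = -7 + (2*I + 3) = -7 + (3 + 2*I) = -4 + 2*I)
C(x) = -8
-435*C(h(4, W(T))) = -435*(-8) = 3480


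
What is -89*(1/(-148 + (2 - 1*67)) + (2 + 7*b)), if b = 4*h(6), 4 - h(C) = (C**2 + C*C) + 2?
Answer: 37117895/213 ≈ 1.7426e+5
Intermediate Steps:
h(C) = 2 - 2*C**2 (h(C) = 4 - ((C**2 + C*C) + 2) = 4 - ((C**2 + C**2) + 2) = 4 - (2*C**2 + 2) = 4 - (2 + 2*C**2) = 4 + (-2 - 2*C**2) = 2 - 2*C**2)
b = -280 (b = 4*(2 - 2*6**2) = 4*(2 - 2*36) = 4*(2 - 72) = 4*(-70) = -280)
-89*(1/(-148 + (2 - 1*67)) + (2 + 7*b)) = -89*(1/(-148 + (2 - 1*67)) + (2 + 7*(-280))) = -89*(1/(-148 + (2 - 67)) + (2 - 1960)) = -89*(1/(-148 - 65) - 1958) = -89*(1/(-213) - 1958) = -89*(-1/213 - 1958) = -89*(-417055/213) = 37117895/213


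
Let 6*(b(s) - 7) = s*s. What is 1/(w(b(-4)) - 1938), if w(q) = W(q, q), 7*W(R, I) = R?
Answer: -21/40669 ≈ -0.00051636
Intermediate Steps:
W(R, I) = R/7
b(s) = 7 + s²/6 (b(s) = 7 + (s*s)/6 = 7 + s²/6)
w(q) = q/7
1/(w(b(-4)) - 1938) = 1/((7 + (⅙)*(-4)²)/7 - 1938) = 1/((7 + (⅙)*16)/7 - 1938) = 1/((7 + 8/3)/7 - 1938) = 1/((⅐)*(29/3) - 1938) = 1/(29/21 - 1938) = 1/(-40669/21) = -21/40669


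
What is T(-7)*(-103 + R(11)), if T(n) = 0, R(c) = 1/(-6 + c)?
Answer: 0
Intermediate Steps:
T(-7)*(-103 + R(11)) = 0*(-103 + 1/(-6 + 11)) = 0*(-103 + 1/5) = 0*(-103 + ⅕) = 0*(-514/5) = 0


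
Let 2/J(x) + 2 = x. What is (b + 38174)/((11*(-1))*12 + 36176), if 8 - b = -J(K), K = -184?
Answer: 3550925/3352092 ≈ 1.0593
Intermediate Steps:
J(x) = 2/(-2 + x)
b = 743/93 (b = 8 - (-1)*2/(-2 - 184) = 8 - (-1)*2/(-186) = 8 - (-1)*2*(-1/186) = 8 - (-1)*(-1)/93 = 8 - 1*1/93 = 8 - 1/93 = 743/93 ≈ 7.9893)
(b + 38174)/((11*(-1))*12 + 36176) = (743/93 + 38174)/((11*(-1))*12 + 36176) = 3550925/(93*(-11*12 + 36176)) = 3550925/(93*(-132 + 36176)) = (3550925/93)/36044 = (3550925/93)*(1/36044) = 3550925/3352092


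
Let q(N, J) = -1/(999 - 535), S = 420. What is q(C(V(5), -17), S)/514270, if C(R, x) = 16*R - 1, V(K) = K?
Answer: -1/238621280 ≈ -4.1907e-9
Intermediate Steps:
C(R, x) = -1 + 16*R
q(N, J) = -1/464
q(C(V(5), -17), S)/514270 = -1/464/514270 = -1/464*1/514270 = -1/238621280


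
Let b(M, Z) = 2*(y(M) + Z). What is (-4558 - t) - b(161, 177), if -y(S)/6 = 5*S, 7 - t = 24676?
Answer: 29417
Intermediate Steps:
t = -24669 (t = 7 - 1*24676 = 7 - 24676 = -24669)
y(S) = -30*S
b(M, Z) = -60*M + 2*Z (b(M, Z) = 2*(-30*M + Z) = 2*(Z - 30*M) = -60*M + 2*Z)
(-4558 - t) - b(161, 177) = (-4558 - 1*(-24669)) - (-60*161 + 2*177) = (-4558 + 24669) - (-9660 + 354) = 20111 - 1*(-9306) = 20111 + 9306 = 29417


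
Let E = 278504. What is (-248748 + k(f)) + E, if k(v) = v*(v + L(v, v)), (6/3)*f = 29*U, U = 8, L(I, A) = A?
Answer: 56668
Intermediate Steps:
f = 116 (f = (29*8)/2 = (1/2)*232 = 116)
k(v) = 2*v**2 (k(v) = v*(v + v) = v*(2*v) = 2*v**2)
(-248748 + k(f)) + E = (-248748 + 2*116**2) + 278504 = (-248748 + 2*13456) + 278504 = (-248748 + 26912) + 278504 = -221836 + 278504 = 56668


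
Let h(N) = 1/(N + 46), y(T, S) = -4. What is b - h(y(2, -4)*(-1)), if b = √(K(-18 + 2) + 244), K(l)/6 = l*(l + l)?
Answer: -1/50 + 2*√829 ≈ 57.565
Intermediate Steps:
K(l) = 12*l² (K(l) = 6*(l*(l + l)) = 6*(l*(2*l)) = 6*(2*l²) = 12*l²)
h(N) = 1/(46 + N)
b = 2*√829 (b = √(12*(-18 + 2)² + 244) = √(12*(-16)² + 244) = √(12*256 + 244) = √(3072 + 244) = √3316 = 2*√829 ≈ 57.585)
b - h(y(2, -4)*(-1)) = 2*√829 - 1/(46 - 4*(-1)) = 2*√829 - 1/(46 + 4) = 2*√829 - 1/50 = -1/50 + 2*√829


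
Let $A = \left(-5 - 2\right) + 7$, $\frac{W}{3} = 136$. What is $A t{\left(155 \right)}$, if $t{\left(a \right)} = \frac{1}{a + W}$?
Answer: $0$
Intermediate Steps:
$W = 408$ ($W = 3 \cdot 136 = 408$)
$A = 0$ ($A = -7 + 7 = 0$)
$t{\left(a \right)} = \frac{1}{408 + a}$ ($t{\left(a \right)} = \frac{1}{a + 408} = \frac{1}{408 + a}$)
$A t{\left(155 \right)} = \frac{0}{408 + 155} = \frac{0}{563} = 0 \cdot \frac{1}{563} = 0$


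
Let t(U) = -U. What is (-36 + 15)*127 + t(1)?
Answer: -2668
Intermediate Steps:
(-36 + 15)*127 + t(1) = (-36 + 15)*127 - 1*1 = -21*127 - 1 = -2667 - 1 = -2668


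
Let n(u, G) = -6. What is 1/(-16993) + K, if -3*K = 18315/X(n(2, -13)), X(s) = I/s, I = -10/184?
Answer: -11453146057/16993 ≈ -6.7399e+5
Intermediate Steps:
I = -5/92 (I = -10*1/184 = -5/92 ≈ -0.054348)
X(s) = -5/(92*s)
K = -673992 (K = -6105/((-5/92/(-6))) = -6105/((-5/92*(-⅙))) = -6105/5/552 = -6105*552/5 = -⅓*2021976 = -673992)
1/(-16993) + K = 1/(-16993) - 673992 = -1/16993 - 673992 = -11453146057/16993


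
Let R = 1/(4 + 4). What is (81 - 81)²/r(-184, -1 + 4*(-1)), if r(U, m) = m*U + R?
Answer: 0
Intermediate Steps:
R = ⅛ (R = 1/8 = ⅛ ≈ 0.12500)
r(U, m) = ⅛ + U*m (r(U, m) = m*U + ⅛ = U*m + ⅛ = ⅛ + U*m)
(81 - 81)²/r(-184, -1 + 4*(-1)) = (81 - 81)²/(⅛ - 184*(-1 + 4*(-1))) = 0²/(⅛ - 184*(-1 - 4)) = 0/(⅛ - 184*(-5)) = 0/(⅛ + 920) = 0/(7361/8) = 0*(8/7361) = 0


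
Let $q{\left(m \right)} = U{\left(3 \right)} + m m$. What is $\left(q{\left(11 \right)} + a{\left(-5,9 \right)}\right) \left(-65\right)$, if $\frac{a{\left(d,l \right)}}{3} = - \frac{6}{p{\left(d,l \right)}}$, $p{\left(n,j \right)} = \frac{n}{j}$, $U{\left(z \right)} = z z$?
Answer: $-10556$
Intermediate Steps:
$U{\left(z \right)} = z^{2}$
$a{\left(d,l \right)} = - \frac{18 l}{d}$ ($a{\left(d,l \right)} = 3 \left(- \frac{6}{d \frac{1}{l}}\right) = 3 \left(- 6 \frac{l}{d}\right) = 3 \left(- \frac{6 l}{d}\right) = - \frac{18 l}{d}$)
$q{\left(m \right)} = 9 + m^{2}$ ($q{\left(m \right)} = 3^{2} + m m = 9 + m^{2}$)
$\left(q{\left(11 \right)} + a{\left(-5,9 \right)}\right) \left(-65\right) = \left(\left(9 + 11^{2}\right) - \frac{162}{-5}\right) \left(-65\right) = \left(\left(9 + 121\right) - 162 \left(- \frac{1}{5}\right)\right) \left(-65\right) = \left(130 + \frac{162}{5}\right) \left(-65\right) = \frac{812}{5} \left(-65\right) = -10556$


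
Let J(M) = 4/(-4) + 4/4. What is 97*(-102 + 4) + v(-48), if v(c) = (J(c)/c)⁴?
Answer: -9506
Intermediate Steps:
J(M) = 0 (J(M) = 4*(-¼) + 4*(¼) = -1 + 1 = 0)
v(c) = 0 (v(c) = (0/c)⁴ = 0⁴ = 0)
97*(-102 + 4) + v(-48) = 97*(-102 + 4) + 0 = 97*(-98) + 0 = -9506 + 0 = -9506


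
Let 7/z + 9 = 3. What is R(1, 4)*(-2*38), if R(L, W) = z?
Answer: 266/3 ≈ 88.667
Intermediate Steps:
z = -7/6 (z = 7/(-9 + 3) = 7/(-6) = 7*(-⅙) = -7/6 ≈ -1.1667)
R(L, W) = -7/6
R(1, 4)*(-2*38) = -(-7)*38/3 = -7/6*(-76) = 266/3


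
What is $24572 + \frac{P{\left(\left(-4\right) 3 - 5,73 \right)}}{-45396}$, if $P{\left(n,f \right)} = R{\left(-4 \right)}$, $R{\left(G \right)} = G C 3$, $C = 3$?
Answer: $\frac{30985293}{1261} \approx 24572.0$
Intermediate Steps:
$R{\left(G \right)} = 9 G$ ($R{\left(G \right)} = G 3 \cdot 3 = 3 G 3 = 9 G$)
$P{\left(n,f \right)} = -36$ ($P{\left(n,f \right)} = 9 \left(-4\right) = -36$)
$24572 + \frac{P{\left(\left(-4\right) 3 - 5,73 \right)}}{-45396} = 24572 - \frac{36}{-45396} = 24572 - - \frac{1}{1261} = 24572 + \frac{1}{1261} = \frac{30985293}{1261}$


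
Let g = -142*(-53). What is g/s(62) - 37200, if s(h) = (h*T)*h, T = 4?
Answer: -285989837/7688 ≈ -37200.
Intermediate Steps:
g = 7526
s(h) = 4*h² (s(h) = (h*4)*h = (4*h)*h = 4*h²)
g/s(62) - 37200 = 7526/((4*62²)) - 37200 = 7526/((4*3844)) - 37200 = 7526/15376 - 37200 = 7526*(1/15376) - 37200 = 3763/7688 - 37200 = -285989837/7688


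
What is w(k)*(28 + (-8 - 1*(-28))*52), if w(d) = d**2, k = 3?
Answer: 9612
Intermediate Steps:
w(k)*(28 + (-8 - 1*(-28))*52) = 3**2*(28 + (-8 - 1*(-28))*52) = 9*(28 + (-8 + 28)*52) = 9*(28 + 20*52) = 9*(28 + 1040) = 9*1068 = 9612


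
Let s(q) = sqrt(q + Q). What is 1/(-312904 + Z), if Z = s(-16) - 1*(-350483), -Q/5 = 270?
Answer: 37579/1412182607 - I*sqrt(1366)/1412182607 ≈ 2.6611e-5 - 2.6172e-8*I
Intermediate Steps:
Q = -1350 (Q = -5*270 = -1350)
s(q) = sqrt(-1350 + q) (s(q) = sqrt(q - 1350) = sqrt(-1350 + q))
Z = 350483 + I*sqrt(1366) (Z = sqrt(-1350 - 16) - 1*(-350483) = sqrt(-1366) + 350483 = I*sqrt(1366) + 350483 = 350483 + I*sqrt(1366) ≈ 3.5048e+5 + 36.959*I)
1/(-312904 + Z) = 1/(-312904 + (350483 + I*sqrt(1366))) = 1/(37579 + I*sqrt(1366))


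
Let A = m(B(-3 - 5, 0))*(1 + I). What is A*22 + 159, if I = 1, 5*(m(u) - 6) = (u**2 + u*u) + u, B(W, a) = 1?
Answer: 2247/5 ≈ 449.40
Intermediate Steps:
m(u) = 6 + u/5 + 2*u**2/5 (m(u) = 6 + ((u**2 + u*u) + u)/5 = 6 + ((u**2 + u**2) + u)/5 = 6 + (2*u**2 + u)/5 = 6 + (u + 2*u**2)/5 = 6 + (u/5 + 2*u**2/5) = 6 + u/5 + 2*u**2/5)
A = 66/5 (A = (6 + (1/5)*1 + (2/5)*1**2)*(1 + 1) = (6 + 1/5 + (2/5)*1)*2 = (6 + 1/5 + 2/5)*2 = (33/5)*2 = 66/5 ≈ 13.200)
A*22 + 159 = (66/5)*22 + 159 = 1452/5 + 159 = 2247/5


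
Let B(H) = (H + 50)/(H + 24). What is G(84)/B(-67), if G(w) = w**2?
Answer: 303408/17 ≈ 17848.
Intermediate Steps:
B(H) = (50 + H)/(24 + H)
G(84)/B(-67) = 84**2/(((50 - 67)/(24 - 67))) = 7056/((-17/(-43))) = 7056/((-1/43*(-17))) = 7056/(17/43) = 7056*(43/17) = 303408/17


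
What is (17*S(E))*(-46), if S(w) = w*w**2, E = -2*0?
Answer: 0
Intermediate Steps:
E = 0
S(w) = w**3
(17*S(E))*(-46) = (17*0**3)*(-46) = (17*0)*(-46) = 0*(-46) = 0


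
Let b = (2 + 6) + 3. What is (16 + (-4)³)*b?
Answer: -528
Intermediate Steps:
b = 11 (b = 8 + 3 = 11)
(16 + (-4)³)*b = (16 + (-4)³)*11 = (16 - 64)*11 = -48*11 = -528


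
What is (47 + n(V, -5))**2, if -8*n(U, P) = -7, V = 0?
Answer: 146689/64 ≈ 2292.0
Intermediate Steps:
n(U, P) = 7/8 (n(U, P) = -1/8*(-7) = 7/8)
(47 + n(V, -5))**2 = (47 + 7/8)**2 = (383/8)**2 = 146689/64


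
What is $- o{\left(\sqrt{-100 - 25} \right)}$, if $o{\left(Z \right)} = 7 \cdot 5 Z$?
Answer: $- 175 i \sqrt{5} \approx - 391.31 i$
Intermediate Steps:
$o{\left(Z \right)} = 35 Z$
$- o{\left(\sqrt{-100 - 25} \right)} = - 35 \sqrt{-100 - 25} = - 35 \sqrt{-125} = - 35 \cdot 5 i \sqrt{5} = - 175 i \sqrt{5}$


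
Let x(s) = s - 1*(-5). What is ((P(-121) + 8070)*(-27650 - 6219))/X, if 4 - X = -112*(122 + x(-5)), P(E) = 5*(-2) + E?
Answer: -15816823/804 ≈ -19673.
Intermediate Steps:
x(s) = 5 + s (x(s) = s + 5 = 5 + s)
P(E) = -10 + E
X = 13668 (X = 4 - (-112)*(122 + (5 - 5)) = 4 - (-112)*(122 + 0) = 4 - (-112)*122 = 4 - 1*(-13664) = 4 + 13664 = 13668)
((P(-121) + 8070)*(-27650 - 6219))/X = (((-10 - 121) + 8070)*(-27650 - 6219))/13668 = ((-131 + 8070)*(-33869))*(1/13668) = (7939*(-33869))*(1/13668) = -268885991*1/13668 = -15816823/804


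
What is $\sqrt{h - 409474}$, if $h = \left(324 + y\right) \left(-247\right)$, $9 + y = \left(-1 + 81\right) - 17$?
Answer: $2 i \sqrt{125710} \approx 709.11 i$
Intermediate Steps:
$y = 54$ ($y = -9 + \left(\left(-1 + 81\right) - 17\right) = -9 + \left(80 - 17\right) = -9 + 63 = 54$)
$h = -93366$ ($h = \left(324 + 54\right) \left(-247\right) = 378 \left(-247\right) = -93366$)
$\sqrt{h - 409474} = \sqrt{-93366 - 409474} = \sqrt{-502840} = 2 i \sqrt{125710}$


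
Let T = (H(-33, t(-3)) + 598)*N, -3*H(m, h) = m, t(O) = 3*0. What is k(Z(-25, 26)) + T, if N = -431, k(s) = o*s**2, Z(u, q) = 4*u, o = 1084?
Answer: 10577521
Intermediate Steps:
t(O) = 0
H(m, h) = -m/3
k(s) = 1084*s**2
T = -262479 (T = (-1/3*(-33) + 598)*(-431) = (11 + 598)*(-431) = 609*(-431) = -262479)
k(Z(-25, 26)) + T = 1084*(4*(-25))**2 - 262479 = 1084*(-100)**2 - 262479 = 1084*10000 - 262479 = 10840000 - 262479 = 10577521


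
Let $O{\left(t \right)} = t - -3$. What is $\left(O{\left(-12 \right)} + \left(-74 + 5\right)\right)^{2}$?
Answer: $6084$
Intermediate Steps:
$O{\left(t \right)} = 3 + t$ ($O{\left(t \right)} = t + 3 = 3 + t$)
$\left(O{\left(-12 \right)} + \left(-74 + 5\right)\right)^{2} = \left(\left(3 - 12\right) + \left(-74 + 5\right)\right)^{2} = \left(-9 - 69\right)^{2} = \left(-78\right)^{2} = 6084$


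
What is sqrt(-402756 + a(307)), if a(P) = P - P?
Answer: 2*I*sqrt(100689) ≈ 634.63*I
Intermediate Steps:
a(P) = 0
sqrt(-402756 + a(307)) = sqrt(-402756 + 0) = sqrt(-402756) = 2*I*sqrt(100689)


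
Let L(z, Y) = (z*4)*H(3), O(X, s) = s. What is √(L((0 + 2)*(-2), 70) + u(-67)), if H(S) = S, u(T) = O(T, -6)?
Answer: 3*I*√6 ≈ 7.3485*I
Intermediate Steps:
u(T) = -6
L(z, Y) = 12*z (L(z, Y) = (z*4)*3 = (4*z)*3 = 12*z)
√(L((0 + 2)*(-2), 70) + u(-67)) = √(12*((0 + 2)*(-2)) - 6) = √(12*(2*(-2)) - 6) = √(12*(-4) - 6) = √(-48 - 6) = √(-54) = 3*I*√6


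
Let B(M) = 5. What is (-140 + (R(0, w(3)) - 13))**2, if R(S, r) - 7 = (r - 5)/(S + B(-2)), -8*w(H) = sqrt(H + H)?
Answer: (5880 + sqrt(6))**2/1600 ≈ 21627.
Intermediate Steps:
w(H) = -sqrt(2)*sqrt(H)/8 (w(H) = -sqrt(H + H)/8 = -sqrt(2)*sqrt(H)/8)
R(S, r) = 7 + (-5 + r)/(5 + S) (R(S, r) = 7 + (r - 5)/(S + 5) = 7 + (-5 + r)/(5 + S))
(-140 + (R(0, w(3)) - 13))**2 = (-140 + ((30 - sqrt(2)*sqrt(3)/8 + 7*0)/(5 + 0) - 13))**2 = (-140 + ((30 - sqrt(6)/8 + 0)/5 - 13))**2 = (-140 + ((30 - sqrt(6)/8)/5 - 13))**2 = (-140 + ((6 - sqrt(6)/40) - 13))**2 = (-140 + (-7 - sqrt(6)/40))**2 = (-147 - sqrt(6)/40)**2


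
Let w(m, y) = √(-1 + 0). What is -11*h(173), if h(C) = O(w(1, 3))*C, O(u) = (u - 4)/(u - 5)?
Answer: -39963/26 + 1903*I/26 ≈ -1537.0 + 73.192*I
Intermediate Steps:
w(m, y) = I (w(m, y) = √(-1) = I)
O(u) = (-4 + u)/(-5 + u)
h(C) = C*(-5 - I)*(-4 + I)/26 (h(C) = ((-4 + I)/(-5 + I))*C = (((-5 - I)/26)*(-4 + I))*C = ((-5 - I)*(-4 + I)/26)*C = C*(-5 - I)*(-4 + I)/26)
-11*h(173) = -11*173*(4 - I)*(5 + I)/26 = -1903*(4 - I)*(5 + I)/26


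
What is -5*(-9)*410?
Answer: 18450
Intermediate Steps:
-5*(-9)*410 = 45*410 = 18450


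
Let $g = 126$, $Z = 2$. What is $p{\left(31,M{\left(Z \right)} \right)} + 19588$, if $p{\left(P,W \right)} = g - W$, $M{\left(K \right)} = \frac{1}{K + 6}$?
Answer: $\frac{157711}{8} \approx 19714.0$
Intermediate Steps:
$M{\left(K \right)} = \frac{1}{6 + K}$
$p{\left(P,W \right)} = 126 - W$
$p{\left(31,M{\left(Z \right)} \right)} + 19588 = \left(126 - \frac{1}{6 + 2}\right) + 19588 = \left(126 - \frac{1}{8}\right) + 19588 = \frac{1007}{8} + 19588 = \frac{157711}{8}$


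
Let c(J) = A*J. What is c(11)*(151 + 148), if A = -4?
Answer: -13156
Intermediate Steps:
c(J) = -4*J
c(11)*(151 + 148) = (-4*11)*(151 + 148) = -44*299 = -13156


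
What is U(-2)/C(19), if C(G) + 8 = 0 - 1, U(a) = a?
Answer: 2/9 ≈ 0.22222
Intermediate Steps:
C(G) = -9 (C(G) = -8 + (0 - 1) = -8 - 1 = -9)
U(-2)/C(19) = -2/(-9) = -2*(-⅑) = 2/9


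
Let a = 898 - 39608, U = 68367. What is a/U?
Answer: -38710/68367 ≈ -0.56621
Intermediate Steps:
a = -38710
a/U = -38710/68367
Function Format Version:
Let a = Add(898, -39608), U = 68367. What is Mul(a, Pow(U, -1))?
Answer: Rational(-38710, 68367) ≈ -0.56621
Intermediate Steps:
a = -38710
Mul(a, Pow(U, -1)) = Mul(-38710, Pow(68367, -1)) = Mul(-38710, Rational(1, 68367)) = Rational(-38710, 68367)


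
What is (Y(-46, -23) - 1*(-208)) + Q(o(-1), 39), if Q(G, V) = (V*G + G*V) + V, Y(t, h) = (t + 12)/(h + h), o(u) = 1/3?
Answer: 6296/23 ≈ 273.74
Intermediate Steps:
o(u) = 1/3
Y(t, h) = (12 + t)/(2*h) (Y(t, h) = (12 + t)/((2*h)) = (12 + t)*(1/(2*h)) = (12 + t)/(2*h))
Q(G, V) = V + 2*G*V (Q(G, V) = (G*V + G*V) + V = 2*G*V + V = V + 2*G*V)
(Y(-46, -23) - 1*(-208)) + Q(o(-1), 39) = ((1/2)*(12 - 46)/(-23) - 1*(-208)) + 39*(1 + 2*(1/3)) = ((1/2)*(-1/23)*(-34) + 208) + 39*(1 + 2/3) = (17/23 + 208) + 39*(5/3) = 4801/23 + 65 = 6296/23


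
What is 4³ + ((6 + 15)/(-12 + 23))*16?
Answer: 1040/11 ≈ 94.545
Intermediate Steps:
4³ + ((6 + 15)/(-12 + 23))*16 = 64 + (21/11)*16 = 64 + 336/11 = 1040/11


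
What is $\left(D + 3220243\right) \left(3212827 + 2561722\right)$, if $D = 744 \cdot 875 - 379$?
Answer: $22352493840336$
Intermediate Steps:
$D = 650621$ ($D = 651000 - 379 = 650621$)
$\left(D + 3220243\right) \left(3212827 + 2561722\right) = \left(650621 + 3220243\right) \left(3212827 + 2561722\right) = 3870864 \cdot 5774549 = 22352493840336$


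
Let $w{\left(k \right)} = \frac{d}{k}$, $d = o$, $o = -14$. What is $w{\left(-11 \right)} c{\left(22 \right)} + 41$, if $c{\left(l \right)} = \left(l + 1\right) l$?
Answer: $685$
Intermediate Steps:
$d = -14$
$c{\left(l \right)} = l \left(1 + l\right)$ ($c{\left(l \right)} = \left(1 + l\right) l = l \left(1 + l\right)$)
$w{\left(k \right)} = - \frac{14}{k}$
$w{\left(-11 \right)} c{\left(22 \right)} + 41 = - \frac{14}{-11} \cdot 22 \left(1 + 22\right) + 41 = \left(-14\right) \left(- \frac{1}{11}\right) 22 \cdot 23 + 41 = \frac{14}{11} \cdot 506 + 41 = 644 + 41 = 685$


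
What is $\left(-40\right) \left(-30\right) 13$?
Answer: $15600$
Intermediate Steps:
$\left(-40\right) \left(-30\right) 13 = 1200 \cdot 13 = 15600$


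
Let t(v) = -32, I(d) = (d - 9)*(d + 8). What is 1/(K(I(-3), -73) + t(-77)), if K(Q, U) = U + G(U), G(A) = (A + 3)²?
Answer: 1/4795 ≈ 0.00020855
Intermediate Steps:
G(A) = (3 + A)²
I(d) = (-9 + d)*(8 + d)
K(Q, U) = U + (3 + U)²
1/(K(I(-3), -73) + t(-77)) = 1/((-73 + (3 - 73)²) - 32) = 1/((-73 + (-70)²) - 32) = 1/((-73 + 4900) - 32) = 1/(4827 - 32) = 1/4795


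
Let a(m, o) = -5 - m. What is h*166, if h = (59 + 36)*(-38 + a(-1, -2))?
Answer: -662340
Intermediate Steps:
h = -3990 (h = (59 + 36)*(-38 + (-5 - 1*(-1))) = 95*(-38 + (-5 + 1)) = 95*(-38 - 4) = 95*(-42) = -3990)
h*166 = -3990*166 = -662340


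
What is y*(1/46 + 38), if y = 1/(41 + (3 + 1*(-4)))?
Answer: 1749/1840 ≈ 0.95054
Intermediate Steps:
y = 1/40 (y = 1/(41 + (3 - 4)) = 1/(41 - 1) = 1/40 ≈ 0.025000)
y*(1/46 + 38) = (1/46 + 38)/40 = (1/40)*(1749/46) = 1749/1840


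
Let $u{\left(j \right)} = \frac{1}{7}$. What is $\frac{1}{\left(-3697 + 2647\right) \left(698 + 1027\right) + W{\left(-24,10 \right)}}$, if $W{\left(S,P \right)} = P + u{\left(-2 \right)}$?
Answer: $- \frac{7}{12678679} \approx -5.5211 \cdot 10^{-7}$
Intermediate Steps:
$u{\left(j \right)} = \frac{1}{7}$
$W{\left(S,P \right)} = \frac{1}{7} + P$ ($W{\left(S,P \right)} = P + \frac{1}{7} = \frac{1}{7} + P$)
$\frac{1}{\left(-3697 + 2647\right) \left(698 + 1027\right) + W{\left(-24,10 \right)}} = \frac{1}{\left(-3697 + 2647\right) \left(698 + 1027\right) + \left(\frac{1}{7} + 10\right)} = \frac{1}{\left(-1050\right) 1725 + \frac{71}{7}} = \frac{1}{-1811250 + \frac{71}{7}} = \frac{1}{- \frac{12678679}{7}} = - \frac{7}{12678679}$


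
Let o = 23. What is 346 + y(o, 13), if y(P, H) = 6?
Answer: 352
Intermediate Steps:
346 + y(o, 13) = 346 + 6 = 352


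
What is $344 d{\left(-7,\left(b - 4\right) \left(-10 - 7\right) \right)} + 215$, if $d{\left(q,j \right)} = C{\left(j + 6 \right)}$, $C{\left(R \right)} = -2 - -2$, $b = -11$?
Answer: $215$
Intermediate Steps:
$C{\left(R \right)} = 0$ ($C{\left(R \right)} = -2 + 2 = 0$)
$d{\left(q,j \right)} = 0$
$344 d{\left(-7,\left(b - 4\right) \left(-10 - 7\right) \right)} + 215 = 344 \cdot 0 + 215 = 0 + 215 = 215$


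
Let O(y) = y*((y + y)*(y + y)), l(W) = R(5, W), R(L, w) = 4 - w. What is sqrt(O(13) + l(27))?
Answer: sqrt(8765) ≈ 93.622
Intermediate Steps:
l(W) = 4 - W
O(y) = 4*y**3 (O(y) = y*((2*y)*(2*y)) = y*(4*y**2) = 4*y**3)
sqrt(O(13) + l(27)) = sqrt(4*13**3 + (4 - 1*27)) = sqrt(4*2197 + (4 - 27)) = sqrt(8788 - 23) = sqrt(8765)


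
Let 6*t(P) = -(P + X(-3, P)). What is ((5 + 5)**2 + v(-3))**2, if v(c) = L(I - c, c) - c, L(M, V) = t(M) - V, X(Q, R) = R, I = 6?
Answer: 10609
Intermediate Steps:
t(P) = -P/3 (t(P) = (-(P + P))/6 = (-2*P)/6 = -P/3)
L(M, V) = -V - M/3 (L(M, V) = -M/3 - V = -V - M/3)
v(c) = -2 - 5*c/3 (v(c) = (-c - (6 - c)/3) - c = (-c + (-2 + c/3)) - c = (-2 - 2*c/3) - c = -2 - 5*c/3)
((5 + 5)**2 + v(-3))**2 = ((5 + 5)**2 + (-2 - 5/3*(-3)))**2 = (10**2 + (-2 + 5))**2 = (100 + 3)**2 = 103**2 = 10609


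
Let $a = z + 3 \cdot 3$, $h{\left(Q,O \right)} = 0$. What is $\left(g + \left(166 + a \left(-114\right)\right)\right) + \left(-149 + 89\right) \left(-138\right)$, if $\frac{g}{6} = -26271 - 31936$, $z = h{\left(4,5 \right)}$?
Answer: $-341822$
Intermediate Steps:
$z = 0$
$a = 9$ ($a = 0 + 3 \cdot 3 = 0 + 9 = 9$)
$g = -349242$ ($g = 6 \left(-26271 - 31936\right) = 6 \left(-58207\right) = -349242$)
$\left(g + \left(166 + a \left(-114\right)\right)\right) + \left(-149 + 89\right) \left(-138\right) = \left(-349242 + \left(166 + 9 \left(-114\right)\right)\right) + \left(-149 + 89\right) \left(-138\right) = \left(-349242 + \left(166 - 1026\right)\right) - -8280 = \left(-349242 - 860\right) + 8280 = -350102 + 8280 = -341822$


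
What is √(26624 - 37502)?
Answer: 7*I*√222 ≈ 104.3*I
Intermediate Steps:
√(26624 - 37502) = √(-10878) = 7*I*√222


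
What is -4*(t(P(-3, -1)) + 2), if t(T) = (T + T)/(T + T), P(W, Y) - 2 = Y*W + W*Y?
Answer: -12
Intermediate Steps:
P(W, Y) = 2 + 2*W*Y (P(W, Y) = 2 + (Y*W + W*Y) = 2 + (W*Y + W*Y) = 2 + 2*W*Y)
t(T) = 1 (t(T) = (2*T)/((2*T)) = (2*T)*(1/(2*T)) = 1)
-4*(t(P(-3, -1)) + 2) = -4*(1 + 2) = -4*3 = -12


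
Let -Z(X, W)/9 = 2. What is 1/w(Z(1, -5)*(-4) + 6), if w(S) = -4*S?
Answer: -1/312 ≈ -0.0032051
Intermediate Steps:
Z(X, W) = -18 (Z(X, W) = -9*2 = -18)
1/w(Z(1, -5)*(-4) + 6) = 1/(-4*(-18*(-4) + 6)) = 1/(-4*(72 + 6)) = 1/(-4*78) = 1/(-312) = -1/312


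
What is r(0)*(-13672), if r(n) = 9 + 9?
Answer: -246096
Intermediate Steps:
r(n) = 18
r(0)*(-13672) = 18*(-13672) = -246096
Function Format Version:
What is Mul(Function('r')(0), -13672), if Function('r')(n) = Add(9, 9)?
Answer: -246096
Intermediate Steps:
Function('r')(n) = 18
Mul(Function('r')(0), -13672) = Mul(18, -13672) = -246096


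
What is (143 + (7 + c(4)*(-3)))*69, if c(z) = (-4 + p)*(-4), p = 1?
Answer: 7866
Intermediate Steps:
c(z) = 12 (c(z) = (-4 + 1)*(-4) = -3*(-4) = 12)
(143 + (7 + c(4)*(-3)))*69 = (143 + (7 + 12*(-3)))*69 = (143 + (7 - 36))*69 = (143 - 29)*69 = 114*69 = 7866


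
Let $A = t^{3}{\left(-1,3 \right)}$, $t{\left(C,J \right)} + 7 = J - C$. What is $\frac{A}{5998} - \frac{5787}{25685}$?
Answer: $- \frac{35403921}{154058630} \approx -0.22981$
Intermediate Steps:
$t{\left(C,J \right)} = -7 + J - C$ ($t{\left(C,J \right)} = -7 - \left(C - J\right) = -7 + J - C$)
$A = -27$ ($A = \left(-7 + 3 - -1\right)^{3} = \left(-7 + 3 + 1\right)^{3} = \left(-3\right)^{3} = -27$)
$\frac{A}{5998} - \frac{5787}{25685} = - \frac{27}{5998} - \frac{5787}{25685} = - \frac{35403921}{154058630}$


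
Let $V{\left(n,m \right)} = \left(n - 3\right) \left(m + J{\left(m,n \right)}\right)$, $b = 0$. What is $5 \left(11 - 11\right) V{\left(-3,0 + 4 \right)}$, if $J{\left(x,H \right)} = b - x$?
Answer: $0$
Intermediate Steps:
$J{\left(x,H \right)} = - x$ ($J{\left(x,H \right)} = 0 - x = - x$)
$V{\left(n,m \right)} = 0$ ($V{\left(n,m \right)} = \left(n - 3\right) \left(m - m\right) = \left(-3 + n\right) 0 = 0$)
$5 \left(11 - 11\right) V{\left(-3,0 + 4 \right)} = 5 \left(11 - 11\right) 0 = 5 \cdot 0 \cdot 0 = 0 \cdot 0 = 0$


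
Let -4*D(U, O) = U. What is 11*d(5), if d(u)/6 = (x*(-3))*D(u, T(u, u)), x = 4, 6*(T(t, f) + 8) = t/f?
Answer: 990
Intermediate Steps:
T(t, f) = -8 + t/(6*f) (T(t, f) = -8 + (t/f)/6 = -8 + t/(6*f))
D(U, O) = -U/4
d(u) = 18*u (d(u) = 6*((4*(-3))*(-u/4)) = 6*(-(-3)*u) = 6*(3*u) = 18*u)
11*d(5) = 11*(18*5) = 11*90 = 990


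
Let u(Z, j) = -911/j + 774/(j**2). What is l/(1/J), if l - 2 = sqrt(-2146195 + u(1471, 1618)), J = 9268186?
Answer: 18536372 + 27804558*I*sqrt(156071579789)/809 ≈ 1.8536e+7 + 1.3578e+10*I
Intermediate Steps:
u(Z, j) = -911/j + 774/j**2
l = 2 + 3*I*sqrt(156071579789)/809 (l = 2 + sqrt(-2146195 + (774 - 911*1618)/1618**2) = 2 + sqrt(-2146195 + (774 - 1473998)/2617924) = 2 + sqrt(-2146195 + (1/2617924)*(-1473224)) = 2 + sqrt(-2146195 - 368306/654481) = 2 + sqrt(-1404644218101/654481) = 2 + 3*I*sqrt(156071579789)/809 ≈ 2.0 + 1465.0*I)
l/(1/J) = (2 + 3*I*sqrt(156071579789)/809)/(1/9268186) = (2 + 3*I*sqrt(156071579789)/809)*9268186 = 18536372 + 27804558*I*sqrt(156071579789)/809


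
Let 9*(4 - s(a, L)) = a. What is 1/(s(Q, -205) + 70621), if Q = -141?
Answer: 3/211922 ≈ 1.4156e-5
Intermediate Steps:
s(a, L) = 4 - a/9
1/(s(Q, -205) + 70621) = 1/((4 - ⅑*(-141)) + 70621) = 1/((4 + 47/3) + 70621) = 1/(59/3 + 70621) = 1/(211922/3) = 3/211922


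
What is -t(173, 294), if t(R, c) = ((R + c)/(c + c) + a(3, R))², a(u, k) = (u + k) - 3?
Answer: -10443000481/345744 ≈ -30204.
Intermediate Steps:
a(u, k) = -3 + k + u (a(u, k) = (k + u) - 3 = -3 + k + u)
t(R, c) = (R + (R + c)/(2*c))² (t(R, c) = ((R + c)/(c + c) + (-3 + R + 3))² = ((R + c)/((2*c)) + R)² = ((R + c)*(1/(2*c)) + R)² = ((R + c)/(2*c) + R)² = (R + (R + c)/(2*c))²)
-t(173, 294) = -(173 + 294 + 2*173*294)²/(4*294²) = -(173 + 294 + 101724)²/(4*86436) = -102191²/(4*86436) = -10443000481/(4*86436) = -1*10443000481/345744 = -10443000481/345744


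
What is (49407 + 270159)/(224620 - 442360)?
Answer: -53261/36290 ≈ -1.4676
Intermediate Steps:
(49407 + 270159)/(224620 - 442360) = 319566/(-217740) = 319566*(-1/217740) = -53261/36290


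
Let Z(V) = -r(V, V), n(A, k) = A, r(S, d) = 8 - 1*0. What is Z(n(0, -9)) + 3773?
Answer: 3765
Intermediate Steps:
r(S, d) = 8 (r(S, d) = 8 + 0 = 8)
Z(V) = -8 (Z(V) = -1*8 = -8)
Z(n(0, -9)) + 3773 = -8 + 3773 = 3765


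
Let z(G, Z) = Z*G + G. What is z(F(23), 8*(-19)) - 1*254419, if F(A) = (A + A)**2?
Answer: -573935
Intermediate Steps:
F(A) = 4*A**2 (F(A) = (2*A)**2 = 4*A**2)
z(G, Z) = G + G*Z (z(G, Z) = G*Z + G = G + G*Z)
z(F(23), 8*(-19)) - 1*254419 = (4*23**2)*(1 + 8*(-19)) - 1*254419 = (4*529)*(1 - 152) - 254419 = 2116*(-151) - 254419 = -319516 - 254419 = -573935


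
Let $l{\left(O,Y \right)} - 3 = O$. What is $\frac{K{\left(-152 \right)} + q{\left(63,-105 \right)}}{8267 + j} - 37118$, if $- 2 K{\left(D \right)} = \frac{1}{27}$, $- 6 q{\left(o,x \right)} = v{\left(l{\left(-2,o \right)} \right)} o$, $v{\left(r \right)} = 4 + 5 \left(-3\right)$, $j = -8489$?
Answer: $- \frac{111244205}{2997} \approx -37119.0$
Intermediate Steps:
$l{\left(O,Y \right)} = 3 + O$
$v{\left(r \right)} = -11$ ($v{\left(r \right)} = 4 - 15 = -11$)
$q{\left(o,x \right)} = \frac{11 o}{6}$ ($q{\left(o,x \right)} = - \frac{\left(-11\right) o}{6} = \frac{11 o}{6}$)
$K{\left(D \right)} = - \frac{1}{54}$ ($K{\left(D \right)} = - \frac{1}{2 \cdot 27} = \left(- \frac{1}{2}\right) \frac{1}{27} = - \frac{1}{54}$)
$\frac{K{\left(-152 \right)} + q{\left(63,-105 \right)}}{8267 + j} - 37118 = \frac{- \frac{1}{54} + \frac{11}{6} \cdot 63}{8267 - 8489} - 37118 = \frac{- \frac{1}{54} + \frac{231}{2}}{-222} - 37118 = \frac{3118}{27} \left(- \frac{1}{222}\right) - 37118 = - \frac{1559}{2997} - 37118 = - \frac{111244205}{2997}$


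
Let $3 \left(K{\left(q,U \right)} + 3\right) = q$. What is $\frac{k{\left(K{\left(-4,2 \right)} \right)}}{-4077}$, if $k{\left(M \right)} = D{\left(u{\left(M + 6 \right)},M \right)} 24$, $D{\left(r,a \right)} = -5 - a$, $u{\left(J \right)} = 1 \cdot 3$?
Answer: $\frac{16}{4077} \approx 0.0039245$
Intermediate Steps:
$K{\left(q,U \right)} = -3 + \frac{q}{3}$
$u{\left(J \right)} = 3$
$k{\left(M \right)} = -120 - 24 M$ ($k{\left(M \right)} = \left(-5 - M\right) 24 = -120 - 24 M$)
$\frac{k{\left(K{\left(-4,2 \right)} \right)}}{-4077} = \frac{-120 - 24 \left(-3 + \frac{1}{3} \left(-4\right)\right)}{-4077} = \left(-120 - 24 \left(-3 - \frac{4}{3}\right)\right) \left(- \frac{1}{4077}\right) = \left(-120 - -104\right) \left(- \frac{1}{4077}\right) = \left(-120 + 104\right) \left(- \frac{1}{4077}\right) = \left(-16\right) \left(- \frac{1}{4077}\right) = \frac{16}{4077}$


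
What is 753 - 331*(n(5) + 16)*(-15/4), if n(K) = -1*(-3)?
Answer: 97347/4 ≈ 24337.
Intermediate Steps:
n(K) = 3
753 - 331*(n(5) + 16)*(-15/4) = 753 - 331*(3 + 16)*(-15/4) = 753 - 6289*(-15*1/4) = 753 - 6289*(-15)/4 = 753 - 331*(-285/4) = 753 + 94335/4 = 97347/4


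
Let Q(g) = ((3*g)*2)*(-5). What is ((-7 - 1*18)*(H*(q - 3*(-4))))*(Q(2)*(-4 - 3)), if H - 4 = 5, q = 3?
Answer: -1417500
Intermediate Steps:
H = 9 (H = 4 + 5 = 9)
Q(g) = -30*g (Q(g) = (6*g)*(-5) = -30*g)
((-7 - 1*18)*(H*(q - 3*(-4))))*(Q(2)*(-4 - 3)) = ((-7 - 1*18)*(9*(3 - 3*(-4))))*((-30*2)*(-4 - 3)) = ((-7 - 18)*(9*(3 + 12)))*(-60*(-7)) = -225*15*420 = -25*135*420 = -3375*420 = -1417500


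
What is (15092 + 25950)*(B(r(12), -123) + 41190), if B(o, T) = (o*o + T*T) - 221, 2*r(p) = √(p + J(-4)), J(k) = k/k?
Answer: 4605015005/2 ≈ 2.3025e+9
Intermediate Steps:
J(k) = 1
r(p) = √(1 + p)/2 (r(p) = √(p + 1)/2 = √(1 + p)/2)
B(o, T) = -221 + T² + o² (B(o, T) = (o² + T²) - 221 = (T² + o²) - 221 = -221 + T² + o²)
(15092 + 25950)*(B(r(12), -123) + 41190) = (15092 + 25950)*((-221 + (-123)² + (√(1 + 12)/2)²) + 41190) = 41042*((-221 + 15129 + (√13/2)²) + 41190) = 41042*((-221 + 15129 + 13/4) + 41190) = 41042*(59645/4 + 41190) = 41042*(224405/4) = 4605015005/2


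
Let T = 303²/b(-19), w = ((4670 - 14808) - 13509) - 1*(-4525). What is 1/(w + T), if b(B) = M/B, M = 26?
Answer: -26/2241543 ≈ -1.1599e-5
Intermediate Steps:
b(B) = 26/B
w = -19122 (w = (-10138 - 13509) + 4525 = -23647 + 4525 = -19122)
T = -1744371/26 (T = 303²/((26/(-19))) = 91809/((26*(-1/19))) = 91809/(-26/19) = 91809*(-19/26) = -1744371/26 ≈ -67091.)
1/(w + T) = 1/(-19122 - 1744371/26) = 1/(-2241543/26) = -26/2241543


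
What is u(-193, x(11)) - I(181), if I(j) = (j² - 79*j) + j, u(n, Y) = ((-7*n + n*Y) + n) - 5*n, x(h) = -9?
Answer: -14783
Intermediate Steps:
u(n, Y) = -11*n + Y*n (u(n, Y) = ((-7*n + Y*n) + n) - 5*n = (-6*n + Y*n) - 5*n = -11*n + Y*n)
I(j) = j² - 78*j
u(-193, x(11)) - I(181) = -193*(-11 - 9) - 181*(-78 + 181) = -193*(-20) - 181*103 = 3860 - 1*18643 = 3860 - 18643 = -14783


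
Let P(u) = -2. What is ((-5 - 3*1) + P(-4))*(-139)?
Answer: 1390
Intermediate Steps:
((-5 - 3*1) + P(-4))*(-139) = ((-5 - 3*1) - 2)*(-139) = ((-5 - 3) - 2)*(-139) = (-8 - 2)*(-139) = -10*(-139) = 1390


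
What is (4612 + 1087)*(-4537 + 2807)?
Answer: -9859270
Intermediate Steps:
(4612 + 1087)*(-4537 + 2807) = 5699*(-1730) = -9859270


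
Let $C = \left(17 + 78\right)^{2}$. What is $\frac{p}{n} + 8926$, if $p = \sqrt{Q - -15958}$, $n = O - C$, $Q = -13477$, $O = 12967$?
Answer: $8926 + \frac{\sqrt{2481}}{3942} \approx 8926.0$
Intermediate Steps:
$C = 9025$ ($C = 95^{2} = 9025$)
$n = 3942$ ($n = 12967 - 9025 = 3942$)
$p = \sqrt{2481}$ ($p = \sqrt{-13477 - -15958} = \sqrt{-13477 + 15958} = \sqrt{2481} \approx 49.81$)
$\frac{p}{n} + 8926 = \frac{\sqrt{2481}}{3942} + 8926 = 8926 + \frac{\sqrt{2481}}{3942}$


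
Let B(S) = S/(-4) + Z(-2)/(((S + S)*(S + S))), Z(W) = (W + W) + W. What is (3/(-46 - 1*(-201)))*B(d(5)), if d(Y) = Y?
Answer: -393/15500 ≈ -0.025355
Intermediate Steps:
Z(W) = 3*W (Z(W) = 2*W + W = 3*W)
B(S) = -3/(2*S**2) - S/4 (B(S) = S/(-4) + (3*(-2))/(((S + S)*(S + S))) = S*(-1/4) - 6*1/(4*S**2) = -S/4 - 6*1/(4*S**2) = -S/4 - 3/(2*S**2) = -3/(2*S**2) - S/4)
(3/(-46 - 1*(-201)))*B(d(5)) = (3/(-46 - 1*(-201)))*((1/4)*(-6 - 1*5**3)/5**2) = (3/(-46 + 201))*((1/4)*(1/25)*(-6 - 1*125)) = (3/155)*((1/4)*(1/25)*(-6 - 125)) = (3*(1/155))*((1/4)*(1/25)*(-131)) = (3/155)*(-131/100) = -393/15500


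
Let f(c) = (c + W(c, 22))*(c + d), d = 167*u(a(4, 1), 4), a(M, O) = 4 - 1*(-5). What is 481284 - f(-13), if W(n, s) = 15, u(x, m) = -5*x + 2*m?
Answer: 493668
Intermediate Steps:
a(M, O) = 9 (a(M, O) = 4 + 5 = 9)
d = -6179 (d = 167*(-5*9 + 2*4) = 167*(-45 + 8) = 167*(-37) = -6179)
f(c) = (-6179 + c)*(15 + c) (f(c) = (c + 15)*(c - 6179) = (15 + c)*(-6179 + c) = (-6179 + c)*(15 + c))
481284 - f(-13) = 481284 - (-92685 + (-13)² - 6164*(-13)) = 481284 - (-92685 + 169 + 80132) = 481284 - 1*(-12384) = 481284 + 12384 = 493668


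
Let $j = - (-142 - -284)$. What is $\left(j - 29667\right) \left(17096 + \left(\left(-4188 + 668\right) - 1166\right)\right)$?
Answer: $-369929690$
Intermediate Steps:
$j = -142$ ($j = - (-142 + 284) = \left(-1\right) 142 = -142$)
$\left(j - 29667\right) \left(17096 + \left(\left(-4188 + 668\right) - 1166\right)\right) = \left(-142 - 29667\right) \left(17096 + \left(\left(-4188 + 668\right) - 1166\right)\right) = - 29809 \left(17096 - 4686\right) = \left(-29809\right) 12410 = -369929690$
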